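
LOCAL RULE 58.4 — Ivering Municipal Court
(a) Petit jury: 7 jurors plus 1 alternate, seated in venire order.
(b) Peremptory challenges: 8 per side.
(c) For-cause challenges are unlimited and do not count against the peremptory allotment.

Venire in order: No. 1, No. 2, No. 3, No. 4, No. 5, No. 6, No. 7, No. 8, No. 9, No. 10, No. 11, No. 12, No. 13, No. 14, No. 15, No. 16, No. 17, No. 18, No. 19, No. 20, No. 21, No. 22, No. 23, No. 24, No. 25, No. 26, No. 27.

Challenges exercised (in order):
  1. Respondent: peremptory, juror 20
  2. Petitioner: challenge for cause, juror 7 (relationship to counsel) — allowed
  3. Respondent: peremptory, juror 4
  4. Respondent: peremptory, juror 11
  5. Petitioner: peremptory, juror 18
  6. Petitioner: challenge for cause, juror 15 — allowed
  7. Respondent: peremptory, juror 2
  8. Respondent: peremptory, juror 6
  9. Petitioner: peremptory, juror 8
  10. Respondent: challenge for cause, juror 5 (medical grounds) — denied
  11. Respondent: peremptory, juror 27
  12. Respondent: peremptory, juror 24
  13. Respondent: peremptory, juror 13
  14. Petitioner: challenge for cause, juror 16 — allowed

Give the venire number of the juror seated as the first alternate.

Removed: #2, #4, #6, #7, #8, #11, #13, #15, #16, #18, #20, #24, #27. (#5 stays — for-cause denied.)
Filling seats in venire order through position 8: #1, #3, #5, #9, #10, #12, #14, #17.
So alternate 1 is #17.

17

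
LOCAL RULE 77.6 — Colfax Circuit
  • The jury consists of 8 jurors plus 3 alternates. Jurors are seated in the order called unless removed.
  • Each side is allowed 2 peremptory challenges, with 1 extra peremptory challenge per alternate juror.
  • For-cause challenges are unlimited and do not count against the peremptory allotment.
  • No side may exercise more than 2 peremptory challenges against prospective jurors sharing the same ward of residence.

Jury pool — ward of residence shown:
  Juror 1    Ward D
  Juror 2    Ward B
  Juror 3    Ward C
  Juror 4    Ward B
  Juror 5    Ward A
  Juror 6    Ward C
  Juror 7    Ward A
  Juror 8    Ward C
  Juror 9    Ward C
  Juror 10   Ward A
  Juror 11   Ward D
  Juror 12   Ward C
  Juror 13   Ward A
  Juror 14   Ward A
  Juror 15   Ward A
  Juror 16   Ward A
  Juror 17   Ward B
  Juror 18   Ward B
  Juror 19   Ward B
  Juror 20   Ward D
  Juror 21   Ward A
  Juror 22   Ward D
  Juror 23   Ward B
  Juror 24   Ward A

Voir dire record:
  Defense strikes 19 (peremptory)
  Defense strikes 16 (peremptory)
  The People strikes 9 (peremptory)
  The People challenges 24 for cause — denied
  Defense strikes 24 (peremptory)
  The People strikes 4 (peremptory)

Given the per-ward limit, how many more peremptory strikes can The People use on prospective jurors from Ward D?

The People peremptories so far: #9, #4 — 2 of 5 used, 3 left overall.
Against Ward D: none yet — per-ward cap 2 leaves 2.
Binding limit: min(3, 2) = 2.

2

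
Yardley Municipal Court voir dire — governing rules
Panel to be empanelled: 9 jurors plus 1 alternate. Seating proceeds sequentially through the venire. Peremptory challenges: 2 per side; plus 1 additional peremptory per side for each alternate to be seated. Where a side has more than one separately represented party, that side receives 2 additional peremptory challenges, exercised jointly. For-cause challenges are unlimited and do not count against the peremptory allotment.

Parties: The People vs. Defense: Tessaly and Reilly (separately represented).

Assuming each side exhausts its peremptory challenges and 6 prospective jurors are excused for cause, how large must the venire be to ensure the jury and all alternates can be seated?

24

Seats to fill: 9 + 1 alternates = 10.
Peremptories — The People: 2 + 1×1 = 3; Defense: 2 + 1×1 + 2 = 5; total 8.
For-cause removals: 6.
Minimum venire: 10 + 8 + 6 = 24.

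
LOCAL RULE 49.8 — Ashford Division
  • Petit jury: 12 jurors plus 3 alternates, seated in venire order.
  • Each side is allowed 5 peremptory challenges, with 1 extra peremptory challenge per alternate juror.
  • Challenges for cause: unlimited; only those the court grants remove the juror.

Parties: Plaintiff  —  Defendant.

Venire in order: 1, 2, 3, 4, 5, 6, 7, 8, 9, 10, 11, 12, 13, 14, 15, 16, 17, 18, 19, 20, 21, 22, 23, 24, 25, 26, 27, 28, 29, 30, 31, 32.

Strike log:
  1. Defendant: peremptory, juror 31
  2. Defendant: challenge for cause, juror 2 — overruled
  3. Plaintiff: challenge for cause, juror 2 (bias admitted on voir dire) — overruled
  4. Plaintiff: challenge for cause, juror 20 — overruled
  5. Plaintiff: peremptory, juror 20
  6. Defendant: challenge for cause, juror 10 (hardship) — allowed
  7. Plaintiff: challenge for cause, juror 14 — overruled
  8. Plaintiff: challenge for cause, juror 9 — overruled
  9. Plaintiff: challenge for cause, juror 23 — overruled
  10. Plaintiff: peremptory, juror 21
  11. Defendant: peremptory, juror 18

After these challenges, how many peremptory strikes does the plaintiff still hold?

6

Plaintiff allotment: 5 base + 1 × 3 alternates = 8.
Plaintiff peremptories used: #20, #21 — 2 (for-cause on #2, #20, #14, #9, #23 don't count).
Remaining: 8 − 2 = 6.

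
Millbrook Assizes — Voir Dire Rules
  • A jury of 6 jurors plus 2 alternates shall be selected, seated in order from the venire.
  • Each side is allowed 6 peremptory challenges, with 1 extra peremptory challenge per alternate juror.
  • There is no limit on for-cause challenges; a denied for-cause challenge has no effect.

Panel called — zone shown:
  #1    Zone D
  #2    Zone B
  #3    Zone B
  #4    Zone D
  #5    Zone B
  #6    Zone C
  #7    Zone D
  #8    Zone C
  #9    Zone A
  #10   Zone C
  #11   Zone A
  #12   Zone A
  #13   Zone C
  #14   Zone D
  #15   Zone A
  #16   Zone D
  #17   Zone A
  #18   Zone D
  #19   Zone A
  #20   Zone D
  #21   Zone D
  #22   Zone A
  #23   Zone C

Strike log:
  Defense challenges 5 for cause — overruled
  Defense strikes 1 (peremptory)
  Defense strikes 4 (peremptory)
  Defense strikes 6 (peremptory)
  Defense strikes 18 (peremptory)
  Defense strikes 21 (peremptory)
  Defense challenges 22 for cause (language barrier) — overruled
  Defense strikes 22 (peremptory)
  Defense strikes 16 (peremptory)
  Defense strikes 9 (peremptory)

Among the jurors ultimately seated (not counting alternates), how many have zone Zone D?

1

Removed: #1, #4, #6, #9, #16, #18, #21, #22.
Seated jurors 1–6: #2, #3, #5, #7, #8, #10 (alternates #11, #12 not counted).
Of those, in Zone D: #7 → 1.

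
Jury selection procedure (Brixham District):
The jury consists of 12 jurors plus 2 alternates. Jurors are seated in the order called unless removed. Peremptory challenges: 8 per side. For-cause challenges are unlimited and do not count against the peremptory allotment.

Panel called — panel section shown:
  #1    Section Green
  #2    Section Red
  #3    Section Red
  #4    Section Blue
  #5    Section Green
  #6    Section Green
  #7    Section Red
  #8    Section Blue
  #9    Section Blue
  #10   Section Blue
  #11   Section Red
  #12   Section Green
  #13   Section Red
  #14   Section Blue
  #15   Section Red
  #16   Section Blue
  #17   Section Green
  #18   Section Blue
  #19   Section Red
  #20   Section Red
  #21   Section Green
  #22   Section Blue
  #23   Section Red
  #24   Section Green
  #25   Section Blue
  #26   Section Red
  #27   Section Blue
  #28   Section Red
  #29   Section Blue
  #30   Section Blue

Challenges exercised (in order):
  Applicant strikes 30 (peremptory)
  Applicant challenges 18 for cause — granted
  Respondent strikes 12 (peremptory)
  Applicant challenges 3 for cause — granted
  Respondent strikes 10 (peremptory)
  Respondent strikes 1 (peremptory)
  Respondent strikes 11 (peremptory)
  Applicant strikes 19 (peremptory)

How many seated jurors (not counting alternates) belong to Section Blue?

5

Removed: #1, #3, #10, #11, #12, #18, #19, #30.
Seated jurors 1–12: #2, #4, #5, #6, #7, #8, #9, #13, #14, #15, #16, #17 (alternates #20, #21 not counted).
Of those, in Section Blue: #4, #8, #9, #14, #16 → 5.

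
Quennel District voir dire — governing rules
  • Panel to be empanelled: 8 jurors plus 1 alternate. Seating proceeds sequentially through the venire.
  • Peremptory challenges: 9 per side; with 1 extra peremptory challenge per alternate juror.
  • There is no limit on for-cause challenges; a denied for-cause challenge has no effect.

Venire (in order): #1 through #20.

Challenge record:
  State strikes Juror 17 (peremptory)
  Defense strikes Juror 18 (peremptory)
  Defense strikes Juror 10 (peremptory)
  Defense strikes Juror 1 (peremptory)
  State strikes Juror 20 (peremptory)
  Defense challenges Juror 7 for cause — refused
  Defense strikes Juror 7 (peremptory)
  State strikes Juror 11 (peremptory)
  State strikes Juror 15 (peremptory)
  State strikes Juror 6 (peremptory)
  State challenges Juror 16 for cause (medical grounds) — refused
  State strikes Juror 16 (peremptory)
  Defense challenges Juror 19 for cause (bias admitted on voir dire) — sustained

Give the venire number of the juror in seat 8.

13

Removed: #1, #6, #7, #10, #11, #15, #16, #17, #18, #19, #20.
Seating in order: seats 1–8 → #2, #3, #4, #5, #8, #9, #12, #13; alternates → #14.
So seat 8 is #13.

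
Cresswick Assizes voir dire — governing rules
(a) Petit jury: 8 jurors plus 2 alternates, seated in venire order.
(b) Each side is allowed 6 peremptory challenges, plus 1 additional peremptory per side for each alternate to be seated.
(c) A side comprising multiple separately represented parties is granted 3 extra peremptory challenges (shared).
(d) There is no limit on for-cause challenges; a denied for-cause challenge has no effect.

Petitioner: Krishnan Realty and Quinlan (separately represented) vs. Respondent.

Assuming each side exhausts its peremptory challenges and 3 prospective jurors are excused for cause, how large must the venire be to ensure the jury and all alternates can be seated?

Seats to fill: 8 + 2 alternates = 10.
Peremptories — Petitioner: 6 + 1×2 + 3 = 11; Respondent: 6 + 1×2 = 8; total 19.
For-cause removals: 3.
Minimum venire: 10 + 19 + 3 = 32.

32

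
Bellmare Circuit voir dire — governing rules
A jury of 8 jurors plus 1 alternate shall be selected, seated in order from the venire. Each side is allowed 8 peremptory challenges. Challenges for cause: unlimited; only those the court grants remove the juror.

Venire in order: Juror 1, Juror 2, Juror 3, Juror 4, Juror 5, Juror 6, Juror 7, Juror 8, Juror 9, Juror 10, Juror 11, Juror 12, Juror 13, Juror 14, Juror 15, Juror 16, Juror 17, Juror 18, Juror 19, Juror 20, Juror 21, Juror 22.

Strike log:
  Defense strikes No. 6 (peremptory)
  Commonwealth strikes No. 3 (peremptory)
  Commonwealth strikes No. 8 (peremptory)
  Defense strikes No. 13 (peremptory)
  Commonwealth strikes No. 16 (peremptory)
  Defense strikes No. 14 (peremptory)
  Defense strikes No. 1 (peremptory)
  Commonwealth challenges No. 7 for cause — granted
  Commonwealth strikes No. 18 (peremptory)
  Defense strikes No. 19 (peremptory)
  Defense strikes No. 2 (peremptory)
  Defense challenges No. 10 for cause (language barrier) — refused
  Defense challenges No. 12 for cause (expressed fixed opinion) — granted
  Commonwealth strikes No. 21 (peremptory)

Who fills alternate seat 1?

22

Removed: #1, #2, #3, #6, #7, #8, #12, #13, #14, #16, #18, #19, #21. (#10 stays — for-cause denied.)
Seating in order: seats 1–8 → #4, #5, #9, #10, #11, #15, #17, #20; alternates → #22.
So alternate 1 is #22.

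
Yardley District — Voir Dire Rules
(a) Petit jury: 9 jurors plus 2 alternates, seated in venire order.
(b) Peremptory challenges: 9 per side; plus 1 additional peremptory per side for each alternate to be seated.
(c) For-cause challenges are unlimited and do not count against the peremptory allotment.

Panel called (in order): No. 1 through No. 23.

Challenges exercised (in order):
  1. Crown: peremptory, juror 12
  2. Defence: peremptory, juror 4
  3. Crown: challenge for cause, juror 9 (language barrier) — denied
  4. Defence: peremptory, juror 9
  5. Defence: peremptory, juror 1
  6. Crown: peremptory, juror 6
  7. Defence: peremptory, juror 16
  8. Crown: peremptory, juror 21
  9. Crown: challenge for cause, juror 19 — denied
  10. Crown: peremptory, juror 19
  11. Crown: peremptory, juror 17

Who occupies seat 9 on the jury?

Removed: #1, #4, #6, #9, #12, #16, #17, #19, #21.
Filling seats in venire order through position 9: #2, #3, #5, #7, #8, #10, #11, #13, #14.
So seat 9 is #14.

14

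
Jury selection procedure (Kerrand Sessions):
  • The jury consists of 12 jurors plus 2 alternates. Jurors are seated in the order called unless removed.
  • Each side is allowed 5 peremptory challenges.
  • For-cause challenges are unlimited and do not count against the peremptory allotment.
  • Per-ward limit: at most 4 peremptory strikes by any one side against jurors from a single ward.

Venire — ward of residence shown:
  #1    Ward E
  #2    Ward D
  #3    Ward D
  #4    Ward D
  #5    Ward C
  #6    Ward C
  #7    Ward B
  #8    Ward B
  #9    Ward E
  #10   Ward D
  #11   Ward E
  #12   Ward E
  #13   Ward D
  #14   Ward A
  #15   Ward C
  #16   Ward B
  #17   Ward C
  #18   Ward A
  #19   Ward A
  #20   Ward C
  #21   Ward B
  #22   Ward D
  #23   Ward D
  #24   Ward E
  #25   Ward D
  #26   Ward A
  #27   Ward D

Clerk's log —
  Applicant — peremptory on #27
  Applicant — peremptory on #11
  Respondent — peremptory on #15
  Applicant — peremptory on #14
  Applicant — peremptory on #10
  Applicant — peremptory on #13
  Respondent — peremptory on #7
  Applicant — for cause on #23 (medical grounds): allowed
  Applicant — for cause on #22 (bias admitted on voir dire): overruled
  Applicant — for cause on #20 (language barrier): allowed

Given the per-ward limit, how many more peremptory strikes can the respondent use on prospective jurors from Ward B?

Respondent peremptories so far: #15, #7 — 2 of 5 used, 3 left overall.
Against Ward B: #7 — 1 used; per-ward cap 4 leaves 3.
Binding limit: min(3, 3) = 3.

3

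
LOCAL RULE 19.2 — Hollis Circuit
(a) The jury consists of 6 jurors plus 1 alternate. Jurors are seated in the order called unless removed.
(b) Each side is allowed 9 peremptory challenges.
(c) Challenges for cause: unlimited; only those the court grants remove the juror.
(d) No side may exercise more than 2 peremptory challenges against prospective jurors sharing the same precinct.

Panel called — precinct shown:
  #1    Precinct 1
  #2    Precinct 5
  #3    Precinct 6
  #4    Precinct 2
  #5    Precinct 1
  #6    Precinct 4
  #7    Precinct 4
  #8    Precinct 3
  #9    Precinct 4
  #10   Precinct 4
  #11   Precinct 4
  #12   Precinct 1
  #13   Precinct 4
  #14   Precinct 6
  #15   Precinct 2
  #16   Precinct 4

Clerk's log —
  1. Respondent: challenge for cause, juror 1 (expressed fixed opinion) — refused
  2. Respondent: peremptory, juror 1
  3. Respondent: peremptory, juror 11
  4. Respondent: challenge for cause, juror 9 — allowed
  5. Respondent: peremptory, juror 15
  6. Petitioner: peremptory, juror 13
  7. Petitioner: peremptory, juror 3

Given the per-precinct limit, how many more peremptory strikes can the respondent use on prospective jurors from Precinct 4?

1

Respondent peremptories so far: #1, #11, #15 — 3 of 9 used, 6 left overall.
Against Precinct 4: #11 — 1 used; per-precinct cap 2 leaves 1.
Binding limit: min(6, 1) = 1.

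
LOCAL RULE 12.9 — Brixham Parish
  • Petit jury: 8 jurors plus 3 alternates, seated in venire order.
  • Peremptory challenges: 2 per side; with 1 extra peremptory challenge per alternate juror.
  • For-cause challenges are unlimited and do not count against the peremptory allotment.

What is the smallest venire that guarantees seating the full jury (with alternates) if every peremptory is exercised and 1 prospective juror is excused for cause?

Seats to fill: 8 + 3 alternates = 11.
Peremptories: 2 + 1×3 = 5 per side × 2 sides = 10.
For-cause removals: 1.
Minimum venire: 11 + 10 + 1 = 22.

22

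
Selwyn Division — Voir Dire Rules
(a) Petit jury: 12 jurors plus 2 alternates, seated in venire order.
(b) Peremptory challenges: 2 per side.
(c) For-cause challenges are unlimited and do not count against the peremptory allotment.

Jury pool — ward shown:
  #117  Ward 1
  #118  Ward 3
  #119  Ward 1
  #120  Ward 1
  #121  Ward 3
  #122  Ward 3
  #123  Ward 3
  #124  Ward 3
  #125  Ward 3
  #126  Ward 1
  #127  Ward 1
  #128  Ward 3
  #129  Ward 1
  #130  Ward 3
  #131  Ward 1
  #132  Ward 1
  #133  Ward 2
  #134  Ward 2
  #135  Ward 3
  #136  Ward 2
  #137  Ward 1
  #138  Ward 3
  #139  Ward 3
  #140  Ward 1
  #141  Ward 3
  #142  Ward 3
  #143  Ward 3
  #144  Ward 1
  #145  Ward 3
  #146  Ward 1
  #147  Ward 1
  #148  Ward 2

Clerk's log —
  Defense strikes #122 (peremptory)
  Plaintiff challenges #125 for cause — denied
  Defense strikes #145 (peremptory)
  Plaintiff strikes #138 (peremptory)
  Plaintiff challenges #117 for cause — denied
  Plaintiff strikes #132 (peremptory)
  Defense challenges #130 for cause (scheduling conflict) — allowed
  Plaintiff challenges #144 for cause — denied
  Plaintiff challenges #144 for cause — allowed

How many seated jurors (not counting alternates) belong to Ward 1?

Removed: #122, #130, #132, #138, #144, #145.
Seated jurors 1–12: #117, #118, #119, #120, #121, #123, #124, #125, #126, #127, #128, #129 (alternates #131, #133 not counted).
Of those, in Ward 1: #117, #119, #120, #126, #127, #129 → 6.

6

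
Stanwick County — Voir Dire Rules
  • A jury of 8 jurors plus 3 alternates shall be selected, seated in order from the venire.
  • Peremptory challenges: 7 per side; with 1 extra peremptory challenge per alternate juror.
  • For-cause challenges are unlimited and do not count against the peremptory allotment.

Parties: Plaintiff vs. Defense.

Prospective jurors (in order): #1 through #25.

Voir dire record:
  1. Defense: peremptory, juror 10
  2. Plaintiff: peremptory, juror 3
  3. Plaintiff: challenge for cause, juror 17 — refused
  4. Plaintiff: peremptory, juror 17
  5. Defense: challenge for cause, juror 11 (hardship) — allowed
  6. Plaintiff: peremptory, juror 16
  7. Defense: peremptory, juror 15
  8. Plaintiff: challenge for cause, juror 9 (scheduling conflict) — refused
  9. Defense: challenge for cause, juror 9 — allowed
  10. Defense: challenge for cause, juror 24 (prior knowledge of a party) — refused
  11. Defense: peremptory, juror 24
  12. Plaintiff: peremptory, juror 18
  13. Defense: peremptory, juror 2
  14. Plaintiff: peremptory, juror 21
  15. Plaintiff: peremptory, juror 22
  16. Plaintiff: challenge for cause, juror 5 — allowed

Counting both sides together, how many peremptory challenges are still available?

Plaintiff allotment: 7 base + 1 × 3 alternates = 10. Defense allotment: 7 base + 1 × 3 alternates = 10.
Plaintiff peremptories used: #3, #17, #16, #18, #21, #22 — 6 (for-cause on #17, #9, #5 don't count).
Defense peremptories used: #10, #15, #24, #2 — 4 (for-cause on #11, #9, #24 don't count).
Remaining: (10 − 6) + (10 − 4) = 10.

10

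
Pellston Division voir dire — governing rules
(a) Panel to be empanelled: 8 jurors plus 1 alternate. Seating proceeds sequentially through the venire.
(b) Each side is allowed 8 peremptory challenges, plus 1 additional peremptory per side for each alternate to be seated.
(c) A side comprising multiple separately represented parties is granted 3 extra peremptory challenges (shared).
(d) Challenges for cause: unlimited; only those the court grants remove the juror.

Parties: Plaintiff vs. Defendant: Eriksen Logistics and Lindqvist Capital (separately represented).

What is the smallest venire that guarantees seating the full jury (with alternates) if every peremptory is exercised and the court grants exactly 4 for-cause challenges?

34

Seats to fill: 8 + 1 alternates = 9.
Peremptories — Plaintiff: 8 + 1×1 = 9; Defendant: 8 + 1×1 + 3 = 12; total 21.
For-cause removals: 4.
Minimum venire: 9 + 21 + 4 = 34.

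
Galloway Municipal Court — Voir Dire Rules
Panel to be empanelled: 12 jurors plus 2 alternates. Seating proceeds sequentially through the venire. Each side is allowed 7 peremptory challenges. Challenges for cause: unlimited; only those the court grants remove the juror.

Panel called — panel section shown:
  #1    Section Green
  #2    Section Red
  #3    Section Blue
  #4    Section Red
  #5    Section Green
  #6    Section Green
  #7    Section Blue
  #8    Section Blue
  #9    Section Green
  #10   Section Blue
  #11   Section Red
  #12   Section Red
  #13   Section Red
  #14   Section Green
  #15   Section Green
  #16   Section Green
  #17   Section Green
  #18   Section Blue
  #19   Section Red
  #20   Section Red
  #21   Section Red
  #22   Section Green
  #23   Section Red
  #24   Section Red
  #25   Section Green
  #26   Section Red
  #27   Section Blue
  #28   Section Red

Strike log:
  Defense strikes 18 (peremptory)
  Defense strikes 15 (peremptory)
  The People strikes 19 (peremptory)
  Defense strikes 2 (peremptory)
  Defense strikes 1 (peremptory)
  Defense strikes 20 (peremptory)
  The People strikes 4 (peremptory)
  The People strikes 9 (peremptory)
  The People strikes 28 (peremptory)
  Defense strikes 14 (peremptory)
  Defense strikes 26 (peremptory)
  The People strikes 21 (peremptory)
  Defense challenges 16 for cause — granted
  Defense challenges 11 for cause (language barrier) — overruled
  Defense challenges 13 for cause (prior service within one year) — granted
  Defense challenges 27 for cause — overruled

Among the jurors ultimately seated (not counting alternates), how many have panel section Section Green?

Removed: #1, #2, #4, #9, #13, #14, #15, #16, #18, #19, #20, #21, #26, #28.
Seated jurors 1–12: #3, #5, #6, #7, #8, #10, #11, #12, #17, #22, #23, #24 (alternates #25, #27 not counted).
Of those, in Section Green: #5, #6, #17, #22 → 4.

4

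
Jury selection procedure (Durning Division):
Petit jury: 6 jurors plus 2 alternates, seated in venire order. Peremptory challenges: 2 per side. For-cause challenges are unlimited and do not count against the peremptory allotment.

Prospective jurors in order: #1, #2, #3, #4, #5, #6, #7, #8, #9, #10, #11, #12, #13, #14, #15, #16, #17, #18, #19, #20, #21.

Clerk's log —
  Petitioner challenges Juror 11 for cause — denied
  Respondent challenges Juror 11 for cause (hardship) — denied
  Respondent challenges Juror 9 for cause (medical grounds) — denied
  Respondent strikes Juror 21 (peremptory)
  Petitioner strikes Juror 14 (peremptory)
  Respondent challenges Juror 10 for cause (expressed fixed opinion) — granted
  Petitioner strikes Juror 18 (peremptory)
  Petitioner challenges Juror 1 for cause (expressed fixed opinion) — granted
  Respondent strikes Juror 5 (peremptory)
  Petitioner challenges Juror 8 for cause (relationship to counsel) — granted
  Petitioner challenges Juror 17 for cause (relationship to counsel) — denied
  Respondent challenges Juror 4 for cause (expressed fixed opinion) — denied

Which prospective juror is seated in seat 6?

9

Removed: #1, #5, #8, #10, #14, #18, #21. (#4, #9, #11, #17 stay — for-cause denied.)
Seating in order: seats 1–6 → #2, #3, #4, #6, #7, #9; alternates → #11, #12.
So seat 6 is #9.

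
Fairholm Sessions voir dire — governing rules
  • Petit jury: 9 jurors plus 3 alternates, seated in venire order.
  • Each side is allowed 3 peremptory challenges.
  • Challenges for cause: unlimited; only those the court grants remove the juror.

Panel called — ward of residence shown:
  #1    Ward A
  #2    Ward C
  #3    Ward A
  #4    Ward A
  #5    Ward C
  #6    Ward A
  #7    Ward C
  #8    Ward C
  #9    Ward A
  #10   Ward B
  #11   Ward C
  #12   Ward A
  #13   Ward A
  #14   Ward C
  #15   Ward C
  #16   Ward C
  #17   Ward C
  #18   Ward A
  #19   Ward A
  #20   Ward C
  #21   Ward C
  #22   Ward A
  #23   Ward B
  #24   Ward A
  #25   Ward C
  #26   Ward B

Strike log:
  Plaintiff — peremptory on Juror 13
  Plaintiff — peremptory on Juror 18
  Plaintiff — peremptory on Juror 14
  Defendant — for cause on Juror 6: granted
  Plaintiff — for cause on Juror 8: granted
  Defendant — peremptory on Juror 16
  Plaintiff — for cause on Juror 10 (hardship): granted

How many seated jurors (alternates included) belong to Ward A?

Removed: #6, #8, #10, #13, #14, #16, #18.
Seated (12 incl. alternates): #1, #2, #3, #4, #5, #7, #9, #11, #12, #15, #17, #19.
Of those, in Ward A: #1, #3, #4, #9, #12, #19 → 6.

6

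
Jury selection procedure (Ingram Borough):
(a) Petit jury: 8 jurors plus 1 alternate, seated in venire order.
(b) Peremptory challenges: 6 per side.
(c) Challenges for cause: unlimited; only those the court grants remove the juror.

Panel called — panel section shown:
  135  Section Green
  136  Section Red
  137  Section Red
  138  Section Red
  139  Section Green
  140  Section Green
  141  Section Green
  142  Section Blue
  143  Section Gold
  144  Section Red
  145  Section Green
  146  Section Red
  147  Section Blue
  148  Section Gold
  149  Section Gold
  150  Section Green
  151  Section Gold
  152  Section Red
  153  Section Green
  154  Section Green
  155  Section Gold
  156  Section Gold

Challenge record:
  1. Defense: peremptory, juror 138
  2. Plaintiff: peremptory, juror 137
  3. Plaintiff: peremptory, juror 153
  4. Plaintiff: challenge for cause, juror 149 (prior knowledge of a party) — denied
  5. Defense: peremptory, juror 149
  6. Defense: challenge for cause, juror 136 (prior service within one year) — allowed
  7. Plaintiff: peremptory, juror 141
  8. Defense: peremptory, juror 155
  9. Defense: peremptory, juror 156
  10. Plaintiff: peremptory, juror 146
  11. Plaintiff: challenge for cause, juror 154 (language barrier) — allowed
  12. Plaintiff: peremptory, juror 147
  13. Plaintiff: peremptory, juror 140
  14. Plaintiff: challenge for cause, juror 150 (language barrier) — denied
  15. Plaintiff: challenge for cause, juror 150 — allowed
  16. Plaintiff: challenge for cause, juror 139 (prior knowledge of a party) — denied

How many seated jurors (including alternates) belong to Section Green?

Removed: #136, #137, #138, #140, #141, #146, #147, #149, #150, #153, #154, #155, #156.
Seated (9 incl. alternates): #135, #139, #142, #143, #144, #145, #148, #151, #152.
Of those, in Section Green: #135, #139, #145 → 3.

3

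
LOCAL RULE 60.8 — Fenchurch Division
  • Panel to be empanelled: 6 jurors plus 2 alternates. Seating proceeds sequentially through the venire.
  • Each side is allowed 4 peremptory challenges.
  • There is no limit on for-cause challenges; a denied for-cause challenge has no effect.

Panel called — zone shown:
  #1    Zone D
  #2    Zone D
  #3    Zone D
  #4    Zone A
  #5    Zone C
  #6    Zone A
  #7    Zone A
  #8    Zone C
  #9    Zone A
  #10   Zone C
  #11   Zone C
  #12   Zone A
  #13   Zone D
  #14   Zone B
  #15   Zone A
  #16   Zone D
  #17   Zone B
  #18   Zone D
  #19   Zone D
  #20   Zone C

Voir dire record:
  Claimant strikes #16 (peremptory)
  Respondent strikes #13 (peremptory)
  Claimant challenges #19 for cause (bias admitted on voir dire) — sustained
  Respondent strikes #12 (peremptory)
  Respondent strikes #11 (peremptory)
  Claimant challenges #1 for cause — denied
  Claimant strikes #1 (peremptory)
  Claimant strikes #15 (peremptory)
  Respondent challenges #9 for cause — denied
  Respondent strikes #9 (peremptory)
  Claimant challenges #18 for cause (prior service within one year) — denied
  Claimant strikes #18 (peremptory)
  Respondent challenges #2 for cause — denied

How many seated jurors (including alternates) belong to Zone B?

0

Removed: #1, #9, #11, #12, #13, #15, #16, #18, #19.
Seated (8 incl. alternates): #2, #3, #4, #5, #6, #7, #8, #10.
None of those are in Zone B → 0.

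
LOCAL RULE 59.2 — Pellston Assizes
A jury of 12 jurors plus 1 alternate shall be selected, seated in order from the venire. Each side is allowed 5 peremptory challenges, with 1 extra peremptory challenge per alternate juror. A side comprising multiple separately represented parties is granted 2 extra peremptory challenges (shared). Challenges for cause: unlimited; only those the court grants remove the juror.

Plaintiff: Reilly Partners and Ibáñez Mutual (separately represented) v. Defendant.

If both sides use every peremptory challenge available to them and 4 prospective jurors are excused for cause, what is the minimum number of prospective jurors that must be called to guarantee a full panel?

31

Seats to fill: 12 + 1 alternates = 13.
Peremptories — Plaintiff: 5 + 1×1 + 2 = 8; Defendant: 5 + 1×1 = 6; total 14.
For-cause removals: 4.
Minimum venire: 13 + 14 + 4 = 31.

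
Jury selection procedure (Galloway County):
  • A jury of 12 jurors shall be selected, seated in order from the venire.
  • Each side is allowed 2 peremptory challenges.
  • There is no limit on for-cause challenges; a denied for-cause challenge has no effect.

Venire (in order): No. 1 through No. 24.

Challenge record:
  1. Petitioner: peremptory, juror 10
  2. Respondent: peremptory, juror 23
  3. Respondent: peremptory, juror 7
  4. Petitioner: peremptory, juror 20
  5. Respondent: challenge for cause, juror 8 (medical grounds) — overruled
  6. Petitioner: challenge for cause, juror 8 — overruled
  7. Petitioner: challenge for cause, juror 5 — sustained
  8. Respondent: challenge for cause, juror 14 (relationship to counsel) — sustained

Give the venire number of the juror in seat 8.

Removed: #5, #7, #10, #14, #20, #23. (#8 stays — for-cause denied.)
Seating in order: seats 1–12 → #1, #2, #3, #4, #6, #8, #9, #11, #12, #13, #15, #16.
So seat 8 is #11.

11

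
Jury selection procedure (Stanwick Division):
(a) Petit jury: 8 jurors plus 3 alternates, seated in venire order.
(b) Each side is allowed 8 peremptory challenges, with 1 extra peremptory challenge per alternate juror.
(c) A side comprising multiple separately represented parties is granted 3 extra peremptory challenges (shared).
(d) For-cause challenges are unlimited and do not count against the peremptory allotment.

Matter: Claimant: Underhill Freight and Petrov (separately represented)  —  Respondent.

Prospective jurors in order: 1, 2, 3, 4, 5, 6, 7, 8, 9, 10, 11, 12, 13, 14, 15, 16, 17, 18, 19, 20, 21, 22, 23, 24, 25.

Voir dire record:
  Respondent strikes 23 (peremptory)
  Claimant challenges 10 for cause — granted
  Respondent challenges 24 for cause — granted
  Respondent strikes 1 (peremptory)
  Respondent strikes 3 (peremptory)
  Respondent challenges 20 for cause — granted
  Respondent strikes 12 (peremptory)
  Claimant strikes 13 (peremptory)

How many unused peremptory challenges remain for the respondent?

Respondent allotment: 8 base + 1 × 3 alternates = 11.
Respondent peremptories used: #23, #1, #3, #12 — 4 (for-cause on #24, #20 don't count).
Remaining: 11 − 4 = 7.

7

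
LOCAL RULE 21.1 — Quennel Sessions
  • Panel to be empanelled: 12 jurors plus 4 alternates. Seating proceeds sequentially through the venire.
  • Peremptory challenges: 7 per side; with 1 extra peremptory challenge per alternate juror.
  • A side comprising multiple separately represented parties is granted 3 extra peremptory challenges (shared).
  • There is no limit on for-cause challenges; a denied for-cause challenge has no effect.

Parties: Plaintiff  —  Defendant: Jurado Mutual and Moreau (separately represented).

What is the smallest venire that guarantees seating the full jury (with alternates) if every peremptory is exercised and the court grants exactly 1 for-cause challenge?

Seats to fill: 12 + 4 alternates = 16.
Peremptories — Plaintiff: 7 + 1×4 = 11; Defendant: 7 + 1×4 + 3 = 14; total 25.
For-cause removals: 1.
Minimum venire: 16 + 25 + 1 = 42.

42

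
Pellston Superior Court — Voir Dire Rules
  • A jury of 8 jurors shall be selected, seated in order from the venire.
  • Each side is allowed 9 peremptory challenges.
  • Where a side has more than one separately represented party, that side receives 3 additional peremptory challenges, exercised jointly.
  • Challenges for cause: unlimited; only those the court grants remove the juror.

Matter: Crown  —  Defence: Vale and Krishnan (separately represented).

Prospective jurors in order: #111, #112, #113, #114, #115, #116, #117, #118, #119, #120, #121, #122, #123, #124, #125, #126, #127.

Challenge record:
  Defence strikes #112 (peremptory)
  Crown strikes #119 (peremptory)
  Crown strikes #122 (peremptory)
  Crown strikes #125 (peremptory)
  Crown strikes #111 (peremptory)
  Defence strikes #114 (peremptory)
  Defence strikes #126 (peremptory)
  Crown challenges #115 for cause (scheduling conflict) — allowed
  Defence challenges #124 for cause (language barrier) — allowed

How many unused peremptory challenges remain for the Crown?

5

Crown allotment: 9.
Crown peremptories used: #119, #122, #125, #111 — 4 (the for-cause on #115 doesn't count).
Remaining: 9 − 4 = 5.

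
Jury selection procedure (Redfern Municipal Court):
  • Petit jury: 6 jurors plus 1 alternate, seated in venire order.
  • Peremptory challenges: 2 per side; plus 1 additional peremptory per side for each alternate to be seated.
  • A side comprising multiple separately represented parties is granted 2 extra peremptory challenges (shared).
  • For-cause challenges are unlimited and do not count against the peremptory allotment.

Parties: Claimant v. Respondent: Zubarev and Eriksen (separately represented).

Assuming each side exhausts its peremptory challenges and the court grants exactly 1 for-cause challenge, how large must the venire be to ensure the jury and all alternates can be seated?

16

Seats to fill: 6 + 1 alternates = 7.
Peremptories — Claimant: 2 + 1×1 = 3; Respondent: 2 + 1×1 + 2 = 5; total 8.
For-cause removals: 1.
Minimum venire: 7 + 8 + 1 = 16.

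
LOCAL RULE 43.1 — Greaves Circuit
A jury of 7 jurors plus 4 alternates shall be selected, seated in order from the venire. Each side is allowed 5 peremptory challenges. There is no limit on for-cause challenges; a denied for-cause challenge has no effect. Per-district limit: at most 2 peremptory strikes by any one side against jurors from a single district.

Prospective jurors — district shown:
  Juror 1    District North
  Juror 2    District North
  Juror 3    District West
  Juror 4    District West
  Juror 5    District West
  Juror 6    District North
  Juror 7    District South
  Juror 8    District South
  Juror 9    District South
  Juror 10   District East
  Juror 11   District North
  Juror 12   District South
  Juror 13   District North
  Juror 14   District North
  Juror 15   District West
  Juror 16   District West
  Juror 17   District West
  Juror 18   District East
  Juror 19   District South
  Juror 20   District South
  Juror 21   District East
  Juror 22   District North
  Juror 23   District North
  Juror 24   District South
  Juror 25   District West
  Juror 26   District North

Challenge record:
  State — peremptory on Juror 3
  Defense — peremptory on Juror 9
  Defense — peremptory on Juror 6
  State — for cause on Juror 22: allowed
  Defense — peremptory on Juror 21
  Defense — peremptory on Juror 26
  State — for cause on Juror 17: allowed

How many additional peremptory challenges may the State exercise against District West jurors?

1

State peremptories so far: #3 — 1 of 5 used, 4 left overall.
Against District West: #3 — 1 used; per-district cap 2 leaves 1.
Binding limit: min(4, 1) = 1.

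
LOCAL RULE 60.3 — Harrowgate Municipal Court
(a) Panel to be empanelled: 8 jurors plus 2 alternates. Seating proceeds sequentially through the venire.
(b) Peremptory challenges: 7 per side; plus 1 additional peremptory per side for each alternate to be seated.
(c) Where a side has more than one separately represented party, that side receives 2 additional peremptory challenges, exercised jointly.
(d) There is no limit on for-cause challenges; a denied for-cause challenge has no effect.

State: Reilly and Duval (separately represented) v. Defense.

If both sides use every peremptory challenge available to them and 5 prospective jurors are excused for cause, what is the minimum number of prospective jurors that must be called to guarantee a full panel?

Seats to fill: 8 + 2 alternates = 10.
Peremptories — State: 7 + 1×2 + 2 = 11; Defense: 7 + 1×2 = 9; total 20.
For-cause removals: 5.
Minimum venire: 10 + 20 + 5 = 35.

35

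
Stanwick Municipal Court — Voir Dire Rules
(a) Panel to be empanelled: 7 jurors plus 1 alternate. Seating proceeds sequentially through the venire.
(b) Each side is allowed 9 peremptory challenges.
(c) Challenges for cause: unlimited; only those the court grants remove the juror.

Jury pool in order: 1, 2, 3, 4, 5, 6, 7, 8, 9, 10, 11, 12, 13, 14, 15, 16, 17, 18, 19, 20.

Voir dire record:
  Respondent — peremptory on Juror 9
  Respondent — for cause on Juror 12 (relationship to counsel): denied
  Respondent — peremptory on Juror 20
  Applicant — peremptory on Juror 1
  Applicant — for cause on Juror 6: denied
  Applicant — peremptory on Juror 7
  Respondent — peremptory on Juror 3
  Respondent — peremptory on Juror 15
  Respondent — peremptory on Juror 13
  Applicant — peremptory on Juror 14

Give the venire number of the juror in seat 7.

Removed: #1, #3, #7, #9, #13, #14, #15, #20. (#6, #12 stay — for-cause denied.)
Seating in order: seats 1–7 → #2, #4, #5, #6, #8, #10, #11; alternates → #12.
So seat 7 is #11.

11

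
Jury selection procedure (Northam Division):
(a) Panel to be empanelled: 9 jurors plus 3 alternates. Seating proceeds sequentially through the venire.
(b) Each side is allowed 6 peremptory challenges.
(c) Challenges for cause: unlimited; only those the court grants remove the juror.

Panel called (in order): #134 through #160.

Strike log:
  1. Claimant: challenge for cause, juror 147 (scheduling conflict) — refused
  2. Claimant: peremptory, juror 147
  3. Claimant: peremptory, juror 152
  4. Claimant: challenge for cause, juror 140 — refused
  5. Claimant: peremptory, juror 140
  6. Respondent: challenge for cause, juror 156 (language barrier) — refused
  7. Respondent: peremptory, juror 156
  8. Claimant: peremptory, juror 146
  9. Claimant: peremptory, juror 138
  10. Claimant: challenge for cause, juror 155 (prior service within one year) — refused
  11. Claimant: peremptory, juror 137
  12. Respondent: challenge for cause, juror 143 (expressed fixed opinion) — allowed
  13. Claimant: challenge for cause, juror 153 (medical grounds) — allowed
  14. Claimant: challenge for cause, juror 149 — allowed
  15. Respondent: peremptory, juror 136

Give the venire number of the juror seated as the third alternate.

Removed: #136, #137, #138, #140, #143, #146, #147, #149, #152, #153, #156. (#155 stays — for-cause denied.)
Seating in order: seats 1–9 → #134, #135, #139, #141, #142, #144, #145, #148, #150; alternates → #151, #154, #155.
So alternate 3 is #155.

155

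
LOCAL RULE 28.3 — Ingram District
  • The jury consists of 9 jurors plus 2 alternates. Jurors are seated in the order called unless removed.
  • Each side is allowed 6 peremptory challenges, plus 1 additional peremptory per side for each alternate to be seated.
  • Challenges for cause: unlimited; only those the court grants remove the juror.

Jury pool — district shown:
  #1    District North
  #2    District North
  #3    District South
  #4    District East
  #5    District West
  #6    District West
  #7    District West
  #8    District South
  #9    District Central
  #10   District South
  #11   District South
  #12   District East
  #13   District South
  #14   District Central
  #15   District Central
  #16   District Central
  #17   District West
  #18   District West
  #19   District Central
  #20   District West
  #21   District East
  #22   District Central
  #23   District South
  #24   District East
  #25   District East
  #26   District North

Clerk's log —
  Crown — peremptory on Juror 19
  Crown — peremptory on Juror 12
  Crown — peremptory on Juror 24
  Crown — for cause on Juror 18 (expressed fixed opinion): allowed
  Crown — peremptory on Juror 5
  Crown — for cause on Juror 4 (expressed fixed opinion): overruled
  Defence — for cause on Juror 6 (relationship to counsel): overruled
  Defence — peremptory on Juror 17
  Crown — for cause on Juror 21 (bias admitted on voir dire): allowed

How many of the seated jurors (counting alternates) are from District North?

Removed: #5, #12, #17, #18, #19, #21, #24.
Seated (11 incl. alternates): #1, #2, #3, #4, #6, #7, #8, #9, #10, #11, #13.
Of those, in District North: #1, #2 → 2.

2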